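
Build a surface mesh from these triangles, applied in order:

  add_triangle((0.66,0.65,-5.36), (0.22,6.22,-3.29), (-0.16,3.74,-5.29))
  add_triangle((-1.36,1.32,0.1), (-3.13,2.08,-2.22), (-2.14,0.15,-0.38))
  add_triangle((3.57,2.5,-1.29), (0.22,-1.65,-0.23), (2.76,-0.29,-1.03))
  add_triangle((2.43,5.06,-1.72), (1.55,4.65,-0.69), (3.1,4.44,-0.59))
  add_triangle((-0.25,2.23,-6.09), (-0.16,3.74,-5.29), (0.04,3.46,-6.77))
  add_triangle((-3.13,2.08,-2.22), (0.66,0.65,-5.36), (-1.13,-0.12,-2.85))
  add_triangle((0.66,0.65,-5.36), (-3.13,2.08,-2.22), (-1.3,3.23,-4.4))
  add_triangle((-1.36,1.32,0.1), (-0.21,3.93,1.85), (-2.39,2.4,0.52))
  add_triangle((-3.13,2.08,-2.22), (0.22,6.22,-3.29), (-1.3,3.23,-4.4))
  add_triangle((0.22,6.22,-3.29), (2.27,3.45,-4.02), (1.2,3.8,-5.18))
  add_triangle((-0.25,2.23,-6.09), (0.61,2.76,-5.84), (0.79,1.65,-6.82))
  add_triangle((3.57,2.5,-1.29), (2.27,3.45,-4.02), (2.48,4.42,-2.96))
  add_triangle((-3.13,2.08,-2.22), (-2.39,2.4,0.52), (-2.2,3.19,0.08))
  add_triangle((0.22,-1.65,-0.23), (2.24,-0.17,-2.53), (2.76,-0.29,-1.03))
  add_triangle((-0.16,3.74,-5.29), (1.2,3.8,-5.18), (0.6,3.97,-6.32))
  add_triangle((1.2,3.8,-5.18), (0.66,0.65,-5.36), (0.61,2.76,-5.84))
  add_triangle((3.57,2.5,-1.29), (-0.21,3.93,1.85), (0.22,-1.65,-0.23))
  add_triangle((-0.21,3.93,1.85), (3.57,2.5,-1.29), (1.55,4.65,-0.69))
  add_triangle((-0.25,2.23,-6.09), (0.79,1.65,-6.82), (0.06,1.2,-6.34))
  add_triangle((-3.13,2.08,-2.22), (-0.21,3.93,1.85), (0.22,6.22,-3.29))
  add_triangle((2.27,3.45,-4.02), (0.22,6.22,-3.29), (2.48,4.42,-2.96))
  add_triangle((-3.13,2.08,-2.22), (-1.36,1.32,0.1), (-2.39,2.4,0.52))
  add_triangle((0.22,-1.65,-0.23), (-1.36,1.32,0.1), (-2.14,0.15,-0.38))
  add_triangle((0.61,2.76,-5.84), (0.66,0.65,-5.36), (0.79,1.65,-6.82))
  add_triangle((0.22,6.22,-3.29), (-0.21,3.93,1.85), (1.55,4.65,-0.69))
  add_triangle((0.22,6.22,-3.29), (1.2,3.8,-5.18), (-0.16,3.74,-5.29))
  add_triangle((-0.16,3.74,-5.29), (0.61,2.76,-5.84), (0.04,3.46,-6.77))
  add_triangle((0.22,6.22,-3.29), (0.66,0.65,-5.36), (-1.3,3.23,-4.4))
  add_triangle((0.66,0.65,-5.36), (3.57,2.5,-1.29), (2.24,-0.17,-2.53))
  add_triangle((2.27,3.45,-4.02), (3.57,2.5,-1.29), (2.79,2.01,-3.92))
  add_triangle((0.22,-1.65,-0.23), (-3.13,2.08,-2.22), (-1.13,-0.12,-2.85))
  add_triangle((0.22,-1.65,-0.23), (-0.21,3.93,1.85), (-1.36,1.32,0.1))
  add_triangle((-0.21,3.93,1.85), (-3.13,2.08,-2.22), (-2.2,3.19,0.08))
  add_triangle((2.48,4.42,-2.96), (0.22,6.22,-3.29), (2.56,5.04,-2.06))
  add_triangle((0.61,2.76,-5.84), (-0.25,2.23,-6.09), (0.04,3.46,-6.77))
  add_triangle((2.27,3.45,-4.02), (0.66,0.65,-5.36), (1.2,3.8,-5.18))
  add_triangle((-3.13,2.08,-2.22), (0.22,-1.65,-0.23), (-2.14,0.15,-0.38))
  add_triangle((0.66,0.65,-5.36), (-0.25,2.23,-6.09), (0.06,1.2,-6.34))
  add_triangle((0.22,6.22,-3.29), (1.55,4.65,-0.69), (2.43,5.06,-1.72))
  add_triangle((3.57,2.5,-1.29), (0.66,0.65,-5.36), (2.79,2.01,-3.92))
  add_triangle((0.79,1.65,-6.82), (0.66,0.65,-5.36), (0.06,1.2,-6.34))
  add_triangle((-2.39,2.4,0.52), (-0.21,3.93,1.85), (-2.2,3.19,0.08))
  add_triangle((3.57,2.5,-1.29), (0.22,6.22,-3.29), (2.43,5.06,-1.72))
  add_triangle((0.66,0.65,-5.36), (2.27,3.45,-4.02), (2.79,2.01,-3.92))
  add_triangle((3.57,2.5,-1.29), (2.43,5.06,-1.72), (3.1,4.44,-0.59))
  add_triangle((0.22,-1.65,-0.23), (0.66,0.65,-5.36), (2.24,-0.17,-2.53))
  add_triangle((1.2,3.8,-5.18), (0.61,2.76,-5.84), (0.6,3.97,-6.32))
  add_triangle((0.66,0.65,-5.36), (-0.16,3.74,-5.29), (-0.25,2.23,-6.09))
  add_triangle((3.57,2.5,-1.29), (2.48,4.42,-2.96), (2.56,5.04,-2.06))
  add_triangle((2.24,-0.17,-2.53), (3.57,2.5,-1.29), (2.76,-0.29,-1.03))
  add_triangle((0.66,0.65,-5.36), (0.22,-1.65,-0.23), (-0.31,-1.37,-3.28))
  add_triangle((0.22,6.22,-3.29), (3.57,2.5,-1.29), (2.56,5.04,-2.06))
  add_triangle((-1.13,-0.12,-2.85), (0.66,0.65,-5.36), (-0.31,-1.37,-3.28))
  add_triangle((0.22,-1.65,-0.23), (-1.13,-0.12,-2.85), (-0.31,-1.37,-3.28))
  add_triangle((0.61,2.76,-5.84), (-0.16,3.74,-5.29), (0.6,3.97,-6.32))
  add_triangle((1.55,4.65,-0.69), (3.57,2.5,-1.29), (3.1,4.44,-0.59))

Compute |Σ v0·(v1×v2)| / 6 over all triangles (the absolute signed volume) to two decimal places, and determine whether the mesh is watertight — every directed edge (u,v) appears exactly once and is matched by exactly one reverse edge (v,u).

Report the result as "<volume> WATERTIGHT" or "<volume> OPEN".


Per-triangle v0·(v1×v2)/6:
  t1: -3.7069
  t2: +0.9535
  t3: -0.1640
  t4: +1.2564
  t5: +0.5249
  t6: +3.8112
  t7: +5.2187
  t8: -0.2574
  t9: +7.2969
  t10: +4.6339
  t11: +1.4058
  t12: +2.8241
  t13: +1.3022
  t14: +1.2722
  t15: +0.6920
  t16: +1.3396
  t17: +1.5393
  t18: +4.0779
  t19: +0.9426
  t20: +13.4526
  t21: +3.9026
  t22: -0.0302
  t23: +0.0816
  t24: +0.0110
  t25: +6.2832
  t26: +4.6189
  t27: +0.6245
  t28: +9.1316
  t29: +5.4904
  t30: +3.1161
  t31: +1.4316
  t32: +0.4167
  t33: +1.4417
  t34: +2.9954
  t35: +0.6455
  t36: +3.5417
  t37: +1.1488
  t38: -0.5751
  t39: +2.7556
  t40: -0.1541
  t41: +0.5106
  t42: +1.2955
  t43: +3.3765
  t44: +3.6729
  t45: +2.1961
  t46: +2.8090
  t47: +0.7097
  t48: -1.6866
  t49: +2.1756
  t50: +2.2417
  t51: +1.3727
  t52: -2.1068
  t53: +2.0418
  t54: +0.5896
  t55: +0.6093
  t56: -1.2998
Σ = +113.8012 → |volume| = 113.80

Directed edges: 168 total, each appears once with its reverse present → watertight.

113.80 WATERTIGHT


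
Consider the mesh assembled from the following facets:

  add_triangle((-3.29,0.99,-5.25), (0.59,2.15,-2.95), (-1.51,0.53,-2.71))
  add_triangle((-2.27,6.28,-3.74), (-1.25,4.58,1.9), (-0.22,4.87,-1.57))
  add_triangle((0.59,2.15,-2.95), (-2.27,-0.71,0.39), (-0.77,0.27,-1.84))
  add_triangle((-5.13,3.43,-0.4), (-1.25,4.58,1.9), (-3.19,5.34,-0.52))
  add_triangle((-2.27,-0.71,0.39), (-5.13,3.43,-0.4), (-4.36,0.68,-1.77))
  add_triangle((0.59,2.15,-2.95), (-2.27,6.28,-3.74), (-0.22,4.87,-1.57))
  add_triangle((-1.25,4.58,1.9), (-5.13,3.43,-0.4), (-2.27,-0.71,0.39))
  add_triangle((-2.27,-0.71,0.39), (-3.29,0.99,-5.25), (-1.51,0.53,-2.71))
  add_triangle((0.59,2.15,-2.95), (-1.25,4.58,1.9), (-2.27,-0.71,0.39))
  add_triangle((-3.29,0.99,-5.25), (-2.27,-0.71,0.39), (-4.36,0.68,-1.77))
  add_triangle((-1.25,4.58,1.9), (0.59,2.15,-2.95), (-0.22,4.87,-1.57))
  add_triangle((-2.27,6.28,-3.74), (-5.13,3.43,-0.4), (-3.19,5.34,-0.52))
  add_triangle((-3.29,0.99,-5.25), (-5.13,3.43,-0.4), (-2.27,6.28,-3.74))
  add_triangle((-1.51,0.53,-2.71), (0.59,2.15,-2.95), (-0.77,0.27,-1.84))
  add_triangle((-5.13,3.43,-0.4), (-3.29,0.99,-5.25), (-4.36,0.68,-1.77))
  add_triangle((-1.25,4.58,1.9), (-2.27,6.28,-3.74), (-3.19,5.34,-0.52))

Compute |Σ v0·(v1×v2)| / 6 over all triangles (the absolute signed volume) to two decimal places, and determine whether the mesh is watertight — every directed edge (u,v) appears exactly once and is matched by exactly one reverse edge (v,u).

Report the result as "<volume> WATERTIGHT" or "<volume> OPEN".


Per-triangle v0·(v1×v2)/6:
  t1: +0.2221
  t2: +6.8960
  t3: -0.9160
  t4: +6.3456
  t5: +3.8074
  t6: +4.5953
  t7: +5.6198
  t8: +0.0631
  t9: -6.6105
  t10: +2.5721
  t11: -0.0277
  t12: +8.6655
  t13: +24.0173
  t14: +0.2720
  t15: +8.0637
  t16: +7.2308
Σ = +70.8166 → |volume| = 70.82

Directed edges: 48 total; 6 unmatched, e.g. (-3.29,0.99,-5.25)→(0.59,2.15,-2.95) → open.

70.82 OPEN


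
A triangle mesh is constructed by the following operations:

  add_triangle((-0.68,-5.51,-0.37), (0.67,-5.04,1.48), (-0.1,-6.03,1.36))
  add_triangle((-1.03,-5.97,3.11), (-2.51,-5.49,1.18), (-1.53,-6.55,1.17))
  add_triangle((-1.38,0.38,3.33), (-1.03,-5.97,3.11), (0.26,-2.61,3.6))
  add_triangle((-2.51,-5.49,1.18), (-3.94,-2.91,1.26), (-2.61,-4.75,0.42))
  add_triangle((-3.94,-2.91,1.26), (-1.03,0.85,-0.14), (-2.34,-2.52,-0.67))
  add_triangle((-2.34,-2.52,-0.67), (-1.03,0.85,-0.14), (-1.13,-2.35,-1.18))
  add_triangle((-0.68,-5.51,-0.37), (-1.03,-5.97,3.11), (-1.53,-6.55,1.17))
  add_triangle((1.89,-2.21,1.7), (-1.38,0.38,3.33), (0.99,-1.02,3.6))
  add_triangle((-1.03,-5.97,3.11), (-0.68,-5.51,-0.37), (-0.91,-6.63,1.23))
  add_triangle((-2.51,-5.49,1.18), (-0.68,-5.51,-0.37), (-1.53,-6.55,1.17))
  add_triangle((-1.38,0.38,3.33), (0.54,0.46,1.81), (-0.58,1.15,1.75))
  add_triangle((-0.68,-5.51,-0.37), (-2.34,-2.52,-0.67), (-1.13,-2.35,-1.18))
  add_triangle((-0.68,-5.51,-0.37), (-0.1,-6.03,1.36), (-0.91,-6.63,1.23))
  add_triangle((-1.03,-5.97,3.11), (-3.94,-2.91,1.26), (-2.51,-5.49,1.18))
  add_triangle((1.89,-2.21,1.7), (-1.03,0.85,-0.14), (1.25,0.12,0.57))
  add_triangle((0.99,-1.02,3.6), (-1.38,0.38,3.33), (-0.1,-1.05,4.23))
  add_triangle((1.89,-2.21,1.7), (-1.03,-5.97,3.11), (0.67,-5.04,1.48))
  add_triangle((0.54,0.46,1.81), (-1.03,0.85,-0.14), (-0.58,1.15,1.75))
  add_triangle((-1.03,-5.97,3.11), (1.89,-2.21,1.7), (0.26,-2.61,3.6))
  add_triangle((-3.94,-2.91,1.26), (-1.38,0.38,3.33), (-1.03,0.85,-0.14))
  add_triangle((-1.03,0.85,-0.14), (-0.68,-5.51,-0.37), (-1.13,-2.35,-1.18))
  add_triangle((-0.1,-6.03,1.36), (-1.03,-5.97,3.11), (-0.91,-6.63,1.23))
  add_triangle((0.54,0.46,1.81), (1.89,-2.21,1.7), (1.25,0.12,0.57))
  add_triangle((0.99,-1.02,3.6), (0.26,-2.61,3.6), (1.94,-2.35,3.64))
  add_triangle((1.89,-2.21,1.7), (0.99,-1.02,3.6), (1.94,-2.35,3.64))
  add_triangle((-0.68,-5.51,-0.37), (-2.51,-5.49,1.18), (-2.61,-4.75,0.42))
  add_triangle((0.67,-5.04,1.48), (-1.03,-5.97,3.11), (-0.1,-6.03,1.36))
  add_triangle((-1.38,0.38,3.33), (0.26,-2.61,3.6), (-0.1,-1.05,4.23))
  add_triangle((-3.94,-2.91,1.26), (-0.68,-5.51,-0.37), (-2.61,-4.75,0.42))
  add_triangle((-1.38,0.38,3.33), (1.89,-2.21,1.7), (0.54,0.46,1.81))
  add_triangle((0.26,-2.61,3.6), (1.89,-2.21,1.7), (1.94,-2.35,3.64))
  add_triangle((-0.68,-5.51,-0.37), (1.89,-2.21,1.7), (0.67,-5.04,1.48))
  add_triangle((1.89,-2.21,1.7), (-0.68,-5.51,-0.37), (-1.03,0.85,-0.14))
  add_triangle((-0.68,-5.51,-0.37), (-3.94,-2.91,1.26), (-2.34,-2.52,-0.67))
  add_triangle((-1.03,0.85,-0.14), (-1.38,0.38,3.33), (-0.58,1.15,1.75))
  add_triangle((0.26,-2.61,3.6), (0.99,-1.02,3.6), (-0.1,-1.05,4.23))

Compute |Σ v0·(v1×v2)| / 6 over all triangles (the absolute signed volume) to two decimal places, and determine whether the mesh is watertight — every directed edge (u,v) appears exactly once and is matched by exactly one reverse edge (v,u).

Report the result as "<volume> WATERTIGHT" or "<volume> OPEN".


Per-triangle v0·(v1×v2)/6:
  t1: +1.0183
  t2: +2.8180
  t3: +5.7158
  t4: +1.6894
  t5: +1.7442
  t6: +0.5860
  t7: +1.8932
  t8: -1.2511
  t9: +0.1552
  t10: +1.6827
  t11: +0.6600
  t12: +1.5184
  t13: +1.1398
  t14: +5.3487
  t15: -0.3299
  t16: +0.7986
  t17: +3.4294
  t18: +0.0842
  t19: +4.6752
  t20: +3.4867
  t21: -0.9133
  t22: +1.6662
  t23: +0.8504
  t24: +1.4734
  t25: +0.1517
  t26: +1.6347
  t27: +1.6568
  t28: +1.2810
  t29: -0.2749
  t30: +2.0862
  t31: +1.2901
  t32: +1.4185
  t33: -1.5350
  t34: +4.3586
  t35: +0.6436
  t36: +1.2702
Σ = +53.9210 → |volume| = 53.92

Directed edges: 108 total; 6 unmatched, e.g. (-1.38,0.38,3.33)→(-1.03,-5.97,3.11) → open.

53.92 OPEN


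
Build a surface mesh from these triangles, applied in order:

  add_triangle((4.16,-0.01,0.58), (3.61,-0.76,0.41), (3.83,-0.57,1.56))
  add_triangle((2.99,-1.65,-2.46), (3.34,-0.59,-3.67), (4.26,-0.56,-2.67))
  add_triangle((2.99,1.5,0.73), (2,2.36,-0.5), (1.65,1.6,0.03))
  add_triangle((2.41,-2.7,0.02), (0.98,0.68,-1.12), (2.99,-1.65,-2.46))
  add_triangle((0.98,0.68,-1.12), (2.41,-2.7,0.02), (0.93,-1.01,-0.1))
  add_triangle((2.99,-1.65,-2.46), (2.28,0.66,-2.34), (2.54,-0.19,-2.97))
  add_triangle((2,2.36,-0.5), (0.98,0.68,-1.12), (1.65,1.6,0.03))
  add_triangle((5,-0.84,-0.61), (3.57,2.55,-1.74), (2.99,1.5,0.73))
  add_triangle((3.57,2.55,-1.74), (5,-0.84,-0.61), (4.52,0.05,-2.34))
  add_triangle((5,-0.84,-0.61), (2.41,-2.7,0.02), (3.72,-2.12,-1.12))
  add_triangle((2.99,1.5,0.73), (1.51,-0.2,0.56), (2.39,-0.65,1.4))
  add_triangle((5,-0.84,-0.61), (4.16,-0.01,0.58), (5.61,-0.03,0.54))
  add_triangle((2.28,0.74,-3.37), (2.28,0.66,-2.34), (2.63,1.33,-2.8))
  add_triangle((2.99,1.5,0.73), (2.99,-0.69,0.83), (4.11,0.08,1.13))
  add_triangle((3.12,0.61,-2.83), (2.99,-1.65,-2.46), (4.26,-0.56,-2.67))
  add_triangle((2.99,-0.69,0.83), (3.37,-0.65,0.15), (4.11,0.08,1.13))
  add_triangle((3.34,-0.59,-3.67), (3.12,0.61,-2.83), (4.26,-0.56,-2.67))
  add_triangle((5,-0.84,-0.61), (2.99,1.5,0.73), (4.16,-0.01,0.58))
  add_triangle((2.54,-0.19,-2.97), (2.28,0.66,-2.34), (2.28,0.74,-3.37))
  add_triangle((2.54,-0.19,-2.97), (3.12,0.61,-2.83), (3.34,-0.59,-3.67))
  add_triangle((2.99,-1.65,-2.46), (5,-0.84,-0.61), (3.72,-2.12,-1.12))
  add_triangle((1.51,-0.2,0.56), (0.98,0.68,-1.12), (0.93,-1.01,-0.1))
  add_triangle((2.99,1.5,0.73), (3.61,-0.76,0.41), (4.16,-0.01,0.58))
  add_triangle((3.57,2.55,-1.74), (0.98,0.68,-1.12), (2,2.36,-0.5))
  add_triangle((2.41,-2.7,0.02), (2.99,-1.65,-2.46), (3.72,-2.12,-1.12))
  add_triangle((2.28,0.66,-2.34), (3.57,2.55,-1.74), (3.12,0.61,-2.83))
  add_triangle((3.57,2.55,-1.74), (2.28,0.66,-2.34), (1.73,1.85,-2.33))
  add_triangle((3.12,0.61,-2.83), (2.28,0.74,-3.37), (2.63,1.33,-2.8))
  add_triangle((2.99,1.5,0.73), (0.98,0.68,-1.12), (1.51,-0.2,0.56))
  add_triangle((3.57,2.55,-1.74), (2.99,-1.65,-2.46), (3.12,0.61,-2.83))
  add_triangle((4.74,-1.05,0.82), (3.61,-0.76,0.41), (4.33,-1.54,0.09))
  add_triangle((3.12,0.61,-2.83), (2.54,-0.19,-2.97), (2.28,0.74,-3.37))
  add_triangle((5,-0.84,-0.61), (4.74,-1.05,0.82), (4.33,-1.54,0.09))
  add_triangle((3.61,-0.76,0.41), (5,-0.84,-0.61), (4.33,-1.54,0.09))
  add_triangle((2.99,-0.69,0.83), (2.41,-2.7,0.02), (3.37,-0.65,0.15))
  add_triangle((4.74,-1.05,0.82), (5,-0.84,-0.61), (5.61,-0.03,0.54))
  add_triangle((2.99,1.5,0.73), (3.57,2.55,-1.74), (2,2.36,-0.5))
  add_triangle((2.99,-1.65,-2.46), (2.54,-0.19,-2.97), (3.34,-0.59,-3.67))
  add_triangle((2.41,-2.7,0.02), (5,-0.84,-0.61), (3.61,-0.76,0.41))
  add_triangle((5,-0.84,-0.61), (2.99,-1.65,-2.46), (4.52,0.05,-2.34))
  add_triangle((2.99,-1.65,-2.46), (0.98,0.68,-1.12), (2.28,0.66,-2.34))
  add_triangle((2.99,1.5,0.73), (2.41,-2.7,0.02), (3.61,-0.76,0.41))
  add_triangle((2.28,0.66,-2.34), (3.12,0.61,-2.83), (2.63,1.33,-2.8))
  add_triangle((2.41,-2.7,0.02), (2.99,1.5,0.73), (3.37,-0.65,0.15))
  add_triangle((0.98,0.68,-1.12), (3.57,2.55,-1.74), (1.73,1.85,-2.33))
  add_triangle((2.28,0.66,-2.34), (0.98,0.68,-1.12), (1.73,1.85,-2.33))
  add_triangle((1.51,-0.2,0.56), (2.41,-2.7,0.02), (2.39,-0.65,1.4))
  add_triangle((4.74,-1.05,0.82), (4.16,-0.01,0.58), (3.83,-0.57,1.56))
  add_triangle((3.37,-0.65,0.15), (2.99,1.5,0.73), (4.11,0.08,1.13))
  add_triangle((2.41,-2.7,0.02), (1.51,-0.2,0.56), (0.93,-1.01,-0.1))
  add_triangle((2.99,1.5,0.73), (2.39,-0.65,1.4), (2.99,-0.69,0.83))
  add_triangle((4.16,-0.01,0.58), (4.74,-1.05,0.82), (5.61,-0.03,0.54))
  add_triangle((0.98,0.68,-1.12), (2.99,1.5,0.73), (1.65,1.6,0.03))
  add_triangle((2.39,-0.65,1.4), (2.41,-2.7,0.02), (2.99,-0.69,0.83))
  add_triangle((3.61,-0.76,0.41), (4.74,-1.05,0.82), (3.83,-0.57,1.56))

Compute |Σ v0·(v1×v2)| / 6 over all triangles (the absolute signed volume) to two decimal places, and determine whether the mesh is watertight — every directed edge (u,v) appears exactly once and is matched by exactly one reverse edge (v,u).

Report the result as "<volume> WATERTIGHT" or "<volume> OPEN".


27.96 OPEN

Per-triangle v0·(v1×v2)/6:
  t1: -0.5707
  t2: +1.3442
  t3: +0.1283
  t4: -1.0043
  t5: +0.0625
  t6: -0.5612
  t7: -0.1715
  t8: +5.0502
  t9: +3.8148
  t10: +1.6653
  t11: -0.2133
  t12: -0.1241
  t13: -0.2195
  t14: -0.0394
  t15: -1.2049
  t16: +0.4019
  t17: +1.2357
  t18: +1.1862
  t19: -0.3732
  t20: +0.2019
  t21: +1.9732
  t22: -0.4218
  t23: +0.0656
  t24: +0.3503
  t25: +1.2579
  t26: +0.4288
  t27: +1.3060
  t28: +0.4889
  t29: -0.6306
  t30: +1.9836
  t31: -0.1191
  t32: +0.5667
  t33: +0.8161
  t34: -0.4968
  t35: +0.8805
  t36: +1.3221
  t37: +1.3918
  t38: -0.0071
  t39: +1.5863
  t40: +3.1237
  t41: +0.0175
  t42: +0.1900
  t43: -0.0692
  t44: -0.6476
  t45: -0.2525
  t46: -0.0249
  t47: -0.3811
  t48: +0.6770
  t49: +0.8121
  t50: -0.0716
  t51: +0.7989
  t52: +0.1762
  t53: -0.4881
  t54: +0.8187
  t55: -0.0753
Σ = +27.9555 → |volume| = 27.96

Directed edges: 165 total; 3 unmatched, e.g. (4.52,0.05,-2.34)→(3.57,2.55,-1.74) → open.


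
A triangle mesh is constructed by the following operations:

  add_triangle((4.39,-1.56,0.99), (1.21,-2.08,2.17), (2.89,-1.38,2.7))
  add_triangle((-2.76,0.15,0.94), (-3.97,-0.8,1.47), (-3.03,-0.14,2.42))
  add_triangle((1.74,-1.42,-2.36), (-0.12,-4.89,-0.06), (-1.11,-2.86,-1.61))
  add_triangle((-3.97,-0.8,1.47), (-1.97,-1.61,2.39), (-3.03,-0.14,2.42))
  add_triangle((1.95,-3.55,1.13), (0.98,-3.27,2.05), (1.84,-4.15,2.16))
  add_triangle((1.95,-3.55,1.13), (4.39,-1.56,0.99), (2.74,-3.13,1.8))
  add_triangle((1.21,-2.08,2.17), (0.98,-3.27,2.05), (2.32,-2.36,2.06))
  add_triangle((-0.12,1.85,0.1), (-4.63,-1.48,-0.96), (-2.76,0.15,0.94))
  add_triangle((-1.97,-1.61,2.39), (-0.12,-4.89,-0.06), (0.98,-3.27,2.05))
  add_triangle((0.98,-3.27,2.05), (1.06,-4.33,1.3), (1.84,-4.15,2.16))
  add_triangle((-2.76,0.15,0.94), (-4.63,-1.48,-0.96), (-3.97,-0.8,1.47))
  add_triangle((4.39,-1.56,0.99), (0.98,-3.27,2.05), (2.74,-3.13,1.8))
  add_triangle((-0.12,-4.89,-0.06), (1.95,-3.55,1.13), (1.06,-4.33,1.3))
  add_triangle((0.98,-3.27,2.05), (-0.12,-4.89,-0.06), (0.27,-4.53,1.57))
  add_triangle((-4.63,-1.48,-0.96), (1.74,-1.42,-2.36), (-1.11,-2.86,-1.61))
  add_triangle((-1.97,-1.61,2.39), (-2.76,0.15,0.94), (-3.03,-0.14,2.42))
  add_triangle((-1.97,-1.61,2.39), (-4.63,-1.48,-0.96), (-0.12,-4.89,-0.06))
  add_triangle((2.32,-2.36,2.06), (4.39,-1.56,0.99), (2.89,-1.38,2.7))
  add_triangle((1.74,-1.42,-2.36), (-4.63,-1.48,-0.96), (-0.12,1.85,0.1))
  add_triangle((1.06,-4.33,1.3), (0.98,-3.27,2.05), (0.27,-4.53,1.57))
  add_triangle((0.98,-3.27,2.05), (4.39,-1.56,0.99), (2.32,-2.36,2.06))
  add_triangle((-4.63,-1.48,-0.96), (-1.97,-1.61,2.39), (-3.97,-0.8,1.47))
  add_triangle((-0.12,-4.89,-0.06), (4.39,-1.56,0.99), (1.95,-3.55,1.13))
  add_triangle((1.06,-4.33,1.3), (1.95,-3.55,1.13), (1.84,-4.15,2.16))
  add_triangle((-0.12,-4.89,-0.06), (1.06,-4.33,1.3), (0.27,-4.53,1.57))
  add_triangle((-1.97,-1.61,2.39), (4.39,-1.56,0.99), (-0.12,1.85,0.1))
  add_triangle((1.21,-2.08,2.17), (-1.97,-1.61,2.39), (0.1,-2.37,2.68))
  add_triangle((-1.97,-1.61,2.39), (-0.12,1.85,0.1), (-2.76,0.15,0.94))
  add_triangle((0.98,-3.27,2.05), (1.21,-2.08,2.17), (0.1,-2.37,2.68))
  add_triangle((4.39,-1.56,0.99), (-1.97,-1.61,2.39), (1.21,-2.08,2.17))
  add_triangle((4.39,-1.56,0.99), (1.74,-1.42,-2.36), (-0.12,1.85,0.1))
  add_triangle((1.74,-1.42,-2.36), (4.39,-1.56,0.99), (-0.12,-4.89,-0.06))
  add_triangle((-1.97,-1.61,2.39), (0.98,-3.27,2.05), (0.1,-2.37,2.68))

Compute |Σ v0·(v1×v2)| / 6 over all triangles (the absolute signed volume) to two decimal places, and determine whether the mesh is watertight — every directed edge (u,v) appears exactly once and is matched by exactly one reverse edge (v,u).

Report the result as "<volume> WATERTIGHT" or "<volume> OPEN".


Per-triangle v0·(v1×v2)/6:
  t1: -1.9828
  t2: +0.6320
  t3: +4.2633
  t4: +1.5589
  t5: -0.1427
  t6: +1.3821
  t7: +0.5756
  t8: +2.1042
  t9: +5.3708
  t10: +0.5169
  t11: +1.2793
  t12: +0.3586
  t13: +1.1311
  t14: -0.7554
  t15: +3.1555
  t16: -0.8554
  t17: +10.5036
  t18: +1.9043
  t19: +3.7742
  t20: +0.6740
  t21: +1.2304
  t22: +2.7475
  t23: +2.5600
  t24: +0.6749
  t25: +1.1248
  t26: +3.9627
  t27: +0.1058
  t28: +1.5045
  t29: +0.6699
  t30: +0.2152
  t31: +3.5652
  t32: +9.9142
  t33: +1.1370
Σ = +64.8600 → |volume| = 64.86

Directed edges: 99 total; 9 unmatched, e.g. (1.21,-2.08,2.17)→(2.89,-1.38,2.7) → open.

64.86 OPEN


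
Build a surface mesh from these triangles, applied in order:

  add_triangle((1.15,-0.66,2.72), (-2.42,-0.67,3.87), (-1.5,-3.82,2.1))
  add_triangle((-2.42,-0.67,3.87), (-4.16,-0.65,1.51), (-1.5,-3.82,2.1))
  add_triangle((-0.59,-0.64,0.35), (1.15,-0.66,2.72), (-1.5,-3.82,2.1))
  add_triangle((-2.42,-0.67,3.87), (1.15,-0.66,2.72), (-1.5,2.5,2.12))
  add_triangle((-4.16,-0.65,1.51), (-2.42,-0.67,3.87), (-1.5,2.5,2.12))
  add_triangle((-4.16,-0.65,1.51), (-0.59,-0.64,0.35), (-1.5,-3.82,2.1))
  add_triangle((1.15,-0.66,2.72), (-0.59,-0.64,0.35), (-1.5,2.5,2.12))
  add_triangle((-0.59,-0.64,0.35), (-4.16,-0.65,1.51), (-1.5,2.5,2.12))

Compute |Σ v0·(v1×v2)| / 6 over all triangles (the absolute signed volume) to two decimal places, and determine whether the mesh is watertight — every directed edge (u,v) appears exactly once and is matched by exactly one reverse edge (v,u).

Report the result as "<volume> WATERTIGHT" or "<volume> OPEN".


22.02 WATERTIGHT

Per-triangle v0·(v1×v2)/6:
  t1: +6.3785
  t2: +7.1224
  t3: -0.5066
  t4: +5.2507
  t5: +5.9904
  t6: +0.2531
  t7: -1.6115
  t8: -0.8559
Σ = +22.0211 → |volume| = 22.02

Directed edges: 24 total, each appears once with its reverse present → watertight.


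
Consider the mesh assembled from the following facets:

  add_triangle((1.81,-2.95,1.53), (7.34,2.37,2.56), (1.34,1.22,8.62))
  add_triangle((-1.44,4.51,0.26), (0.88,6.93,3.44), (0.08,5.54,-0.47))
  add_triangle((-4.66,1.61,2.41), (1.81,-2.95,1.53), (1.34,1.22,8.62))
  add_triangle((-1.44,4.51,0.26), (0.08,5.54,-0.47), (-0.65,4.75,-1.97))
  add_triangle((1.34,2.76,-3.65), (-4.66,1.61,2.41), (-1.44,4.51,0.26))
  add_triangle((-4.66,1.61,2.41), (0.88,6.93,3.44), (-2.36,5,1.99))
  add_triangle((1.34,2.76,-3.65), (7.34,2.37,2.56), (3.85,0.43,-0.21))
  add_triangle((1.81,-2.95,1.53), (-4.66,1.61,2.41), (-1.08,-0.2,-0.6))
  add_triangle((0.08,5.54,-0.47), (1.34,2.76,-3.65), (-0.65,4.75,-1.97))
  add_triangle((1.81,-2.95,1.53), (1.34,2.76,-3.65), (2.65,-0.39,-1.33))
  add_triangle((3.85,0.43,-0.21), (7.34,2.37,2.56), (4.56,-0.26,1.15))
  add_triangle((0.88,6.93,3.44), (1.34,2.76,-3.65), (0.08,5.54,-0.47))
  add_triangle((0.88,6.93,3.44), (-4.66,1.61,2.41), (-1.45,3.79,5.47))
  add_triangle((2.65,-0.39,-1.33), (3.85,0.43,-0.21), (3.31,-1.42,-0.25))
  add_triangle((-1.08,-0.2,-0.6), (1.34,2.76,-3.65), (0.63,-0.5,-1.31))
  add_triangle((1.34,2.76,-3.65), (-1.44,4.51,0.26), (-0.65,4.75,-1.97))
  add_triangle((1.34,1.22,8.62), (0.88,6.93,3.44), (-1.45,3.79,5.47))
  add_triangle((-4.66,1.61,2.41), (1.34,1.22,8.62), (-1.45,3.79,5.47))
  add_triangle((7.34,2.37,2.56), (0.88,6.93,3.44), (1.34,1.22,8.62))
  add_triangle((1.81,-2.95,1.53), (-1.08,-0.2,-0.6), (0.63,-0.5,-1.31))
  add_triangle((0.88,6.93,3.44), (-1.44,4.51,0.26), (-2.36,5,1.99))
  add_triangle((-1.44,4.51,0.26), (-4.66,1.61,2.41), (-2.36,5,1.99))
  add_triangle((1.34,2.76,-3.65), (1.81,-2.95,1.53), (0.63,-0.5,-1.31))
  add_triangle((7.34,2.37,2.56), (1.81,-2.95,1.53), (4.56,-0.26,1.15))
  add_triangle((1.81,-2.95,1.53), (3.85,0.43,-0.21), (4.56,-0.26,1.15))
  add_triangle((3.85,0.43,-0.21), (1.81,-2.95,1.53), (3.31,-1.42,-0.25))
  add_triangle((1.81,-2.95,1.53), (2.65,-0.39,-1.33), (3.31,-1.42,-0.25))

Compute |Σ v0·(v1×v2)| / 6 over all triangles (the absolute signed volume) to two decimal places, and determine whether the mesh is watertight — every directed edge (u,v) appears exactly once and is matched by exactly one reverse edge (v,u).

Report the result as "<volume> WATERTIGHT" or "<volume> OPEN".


Per-triangle v0·(v1×v2)/6:
  t1: +36.1159
  t2: +6.0605
  t3: +20.0379
  t4: +2.6041
  t5: +8.0017
  t6: +8.3361
  t7: +8.5165
  t8: +3.1895
  t9: +4.1476
  t10: +0.3443
  t11: +2.8527
  t12: +7.2953
  t13: +16.5696
  t14: +1.3308
  t15: +1.2383
  t16: -1.2651
  t17: +22.7891
  t18: +17.6203
  t19: +63.2641
  t20: +1.0398
  t21: +5.7010
  t22: +3.9734
  t23: +1.9880
  t24: +3.8089
  t25: +2.0251
  t26: +2.0109
  t27: +0.6680
Σ = +250.2642 → |volume| = 250.26

Directed edges: 81 total; 9 unmatched, e.g. (1.34,2.76,-3.65)→(-4.66,1.61,2.41) → open.

250.26 OPEN


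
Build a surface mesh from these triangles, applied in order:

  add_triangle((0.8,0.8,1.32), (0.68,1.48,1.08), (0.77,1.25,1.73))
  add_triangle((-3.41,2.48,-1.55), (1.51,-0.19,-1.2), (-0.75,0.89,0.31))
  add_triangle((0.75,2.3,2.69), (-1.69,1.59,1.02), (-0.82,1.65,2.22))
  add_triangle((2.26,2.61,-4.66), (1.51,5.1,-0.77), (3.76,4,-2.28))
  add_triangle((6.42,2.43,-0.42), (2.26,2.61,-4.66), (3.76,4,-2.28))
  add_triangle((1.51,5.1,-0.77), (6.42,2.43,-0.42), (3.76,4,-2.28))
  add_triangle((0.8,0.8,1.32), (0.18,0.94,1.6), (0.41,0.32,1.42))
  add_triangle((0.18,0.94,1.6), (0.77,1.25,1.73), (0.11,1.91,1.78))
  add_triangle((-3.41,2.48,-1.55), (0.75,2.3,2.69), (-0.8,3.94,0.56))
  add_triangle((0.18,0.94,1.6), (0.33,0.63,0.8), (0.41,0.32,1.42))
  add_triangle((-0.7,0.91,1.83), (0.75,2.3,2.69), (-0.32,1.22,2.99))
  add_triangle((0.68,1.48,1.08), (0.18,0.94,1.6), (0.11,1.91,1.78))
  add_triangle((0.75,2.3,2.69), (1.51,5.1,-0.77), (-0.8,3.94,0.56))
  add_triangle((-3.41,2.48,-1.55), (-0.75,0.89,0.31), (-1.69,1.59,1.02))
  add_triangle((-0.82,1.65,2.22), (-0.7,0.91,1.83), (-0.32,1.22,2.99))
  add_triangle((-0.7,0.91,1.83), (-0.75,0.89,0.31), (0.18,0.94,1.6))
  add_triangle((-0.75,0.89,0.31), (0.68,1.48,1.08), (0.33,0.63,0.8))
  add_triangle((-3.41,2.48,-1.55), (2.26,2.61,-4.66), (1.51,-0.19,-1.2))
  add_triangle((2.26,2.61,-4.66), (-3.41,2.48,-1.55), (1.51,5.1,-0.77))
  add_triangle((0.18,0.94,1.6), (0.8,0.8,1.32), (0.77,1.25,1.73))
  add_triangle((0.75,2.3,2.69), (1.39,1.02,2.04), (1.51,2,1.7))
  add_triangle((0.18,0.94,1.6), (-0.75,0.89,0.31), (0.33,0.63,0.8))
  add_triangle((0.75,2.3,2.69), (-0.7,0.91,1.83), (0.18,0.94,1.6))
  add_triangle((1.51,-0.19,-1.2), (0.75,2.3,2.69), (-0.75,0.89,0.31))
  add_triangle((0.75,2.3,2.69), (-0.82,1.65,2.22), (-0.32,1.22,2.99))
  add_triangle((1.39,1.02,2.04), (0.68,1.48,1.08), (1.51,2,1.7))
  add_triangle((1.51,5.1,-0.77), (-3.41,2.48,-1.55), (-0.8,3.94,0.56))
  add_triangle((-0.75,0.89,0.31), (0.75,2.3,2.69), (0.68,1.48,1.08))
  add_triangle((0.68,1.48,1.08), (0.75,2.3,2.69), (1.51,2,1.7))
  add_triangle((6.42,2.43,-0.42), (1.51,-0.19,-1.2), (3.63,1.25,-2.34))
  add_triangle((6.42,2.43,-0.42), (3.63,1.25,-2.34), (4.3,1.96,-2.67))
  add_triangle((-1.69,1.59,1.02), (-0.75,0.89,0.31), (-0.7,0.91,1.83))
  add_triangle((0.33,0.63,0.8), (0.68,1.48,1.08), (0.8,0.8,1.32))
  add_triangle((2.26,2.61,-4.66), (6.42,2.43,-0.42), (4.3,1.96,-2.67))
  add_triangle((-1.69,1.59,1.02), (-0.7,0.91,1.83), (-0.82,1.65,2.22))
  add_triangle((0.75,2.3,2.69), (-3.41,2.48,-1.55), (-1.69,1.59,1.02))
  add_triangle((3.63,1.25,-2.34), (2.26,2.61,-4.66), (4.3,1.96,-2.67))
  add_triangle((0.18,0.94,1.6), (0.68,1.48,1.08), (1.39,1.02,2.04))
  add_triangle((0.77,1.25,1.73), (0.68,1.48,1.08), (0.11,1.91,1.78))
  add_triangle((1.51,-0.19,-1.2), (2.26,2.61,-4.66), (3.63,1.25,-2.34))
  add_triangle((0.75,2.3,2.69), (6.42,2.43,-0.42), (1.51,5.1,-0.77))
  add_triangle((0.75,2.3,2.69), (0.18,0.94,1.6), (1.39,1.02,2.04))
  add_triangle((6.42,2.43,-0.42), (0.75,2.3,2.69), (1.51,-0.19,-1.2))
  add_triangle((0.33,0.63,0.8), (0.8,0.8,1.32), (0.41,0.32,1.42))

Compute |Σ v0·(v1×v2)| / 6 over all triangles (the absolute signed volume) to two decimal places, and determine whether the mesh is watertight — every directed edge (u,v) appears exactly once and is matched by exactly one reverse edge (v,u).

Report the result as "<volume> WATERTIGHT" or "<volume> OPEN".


Per-triangle v0·(v1×v2)/6:
  t1: +0.0517
  t2: -0.7053
  t3: +0.6828
  t4: +7.2208
  t5: +8.6222
  t6: +8.0051
  t7: +0.0910
  t8: +0.1382
  t9: +2.9897
  t10: -0.0436
  t11: -0.3866
  t12: -0.1491
  t13: +5.1447
  t14: -0.2166
  t15: +0.1396
  t16: -0.2056
  t17: -0.0939
  t18: +1.6248
  t19: +16.5134
  t20: +0.0368
  t21: +0.5376
  t22: -0.0788
  t23: +0.1541
  t24: -0.8303
  t25: +0.7339
  t26: -0.1342
  t27: +6.0332
  t28: +0.3149
  t29: +0.1657
  t30: +1.5672
  t31: +1.0647
  t32: -0.0832
  t33: -0.0289
  t34: +2.8796
  t35: +0.2261
  t36: +2.4100
  t37: +1.0417
  t38: -0.2882
  t39: +0.1735
  t40: +1.6270
  t41: +14.7200
  t42: +0.2440
  t43: -0.1437
  t44: -0.0328
Σ = +81.7330 → |volume| = 81.73

Directed edges: 132 total, each appears once with its reverse present → watertight.

81.73 WATERTIGHT


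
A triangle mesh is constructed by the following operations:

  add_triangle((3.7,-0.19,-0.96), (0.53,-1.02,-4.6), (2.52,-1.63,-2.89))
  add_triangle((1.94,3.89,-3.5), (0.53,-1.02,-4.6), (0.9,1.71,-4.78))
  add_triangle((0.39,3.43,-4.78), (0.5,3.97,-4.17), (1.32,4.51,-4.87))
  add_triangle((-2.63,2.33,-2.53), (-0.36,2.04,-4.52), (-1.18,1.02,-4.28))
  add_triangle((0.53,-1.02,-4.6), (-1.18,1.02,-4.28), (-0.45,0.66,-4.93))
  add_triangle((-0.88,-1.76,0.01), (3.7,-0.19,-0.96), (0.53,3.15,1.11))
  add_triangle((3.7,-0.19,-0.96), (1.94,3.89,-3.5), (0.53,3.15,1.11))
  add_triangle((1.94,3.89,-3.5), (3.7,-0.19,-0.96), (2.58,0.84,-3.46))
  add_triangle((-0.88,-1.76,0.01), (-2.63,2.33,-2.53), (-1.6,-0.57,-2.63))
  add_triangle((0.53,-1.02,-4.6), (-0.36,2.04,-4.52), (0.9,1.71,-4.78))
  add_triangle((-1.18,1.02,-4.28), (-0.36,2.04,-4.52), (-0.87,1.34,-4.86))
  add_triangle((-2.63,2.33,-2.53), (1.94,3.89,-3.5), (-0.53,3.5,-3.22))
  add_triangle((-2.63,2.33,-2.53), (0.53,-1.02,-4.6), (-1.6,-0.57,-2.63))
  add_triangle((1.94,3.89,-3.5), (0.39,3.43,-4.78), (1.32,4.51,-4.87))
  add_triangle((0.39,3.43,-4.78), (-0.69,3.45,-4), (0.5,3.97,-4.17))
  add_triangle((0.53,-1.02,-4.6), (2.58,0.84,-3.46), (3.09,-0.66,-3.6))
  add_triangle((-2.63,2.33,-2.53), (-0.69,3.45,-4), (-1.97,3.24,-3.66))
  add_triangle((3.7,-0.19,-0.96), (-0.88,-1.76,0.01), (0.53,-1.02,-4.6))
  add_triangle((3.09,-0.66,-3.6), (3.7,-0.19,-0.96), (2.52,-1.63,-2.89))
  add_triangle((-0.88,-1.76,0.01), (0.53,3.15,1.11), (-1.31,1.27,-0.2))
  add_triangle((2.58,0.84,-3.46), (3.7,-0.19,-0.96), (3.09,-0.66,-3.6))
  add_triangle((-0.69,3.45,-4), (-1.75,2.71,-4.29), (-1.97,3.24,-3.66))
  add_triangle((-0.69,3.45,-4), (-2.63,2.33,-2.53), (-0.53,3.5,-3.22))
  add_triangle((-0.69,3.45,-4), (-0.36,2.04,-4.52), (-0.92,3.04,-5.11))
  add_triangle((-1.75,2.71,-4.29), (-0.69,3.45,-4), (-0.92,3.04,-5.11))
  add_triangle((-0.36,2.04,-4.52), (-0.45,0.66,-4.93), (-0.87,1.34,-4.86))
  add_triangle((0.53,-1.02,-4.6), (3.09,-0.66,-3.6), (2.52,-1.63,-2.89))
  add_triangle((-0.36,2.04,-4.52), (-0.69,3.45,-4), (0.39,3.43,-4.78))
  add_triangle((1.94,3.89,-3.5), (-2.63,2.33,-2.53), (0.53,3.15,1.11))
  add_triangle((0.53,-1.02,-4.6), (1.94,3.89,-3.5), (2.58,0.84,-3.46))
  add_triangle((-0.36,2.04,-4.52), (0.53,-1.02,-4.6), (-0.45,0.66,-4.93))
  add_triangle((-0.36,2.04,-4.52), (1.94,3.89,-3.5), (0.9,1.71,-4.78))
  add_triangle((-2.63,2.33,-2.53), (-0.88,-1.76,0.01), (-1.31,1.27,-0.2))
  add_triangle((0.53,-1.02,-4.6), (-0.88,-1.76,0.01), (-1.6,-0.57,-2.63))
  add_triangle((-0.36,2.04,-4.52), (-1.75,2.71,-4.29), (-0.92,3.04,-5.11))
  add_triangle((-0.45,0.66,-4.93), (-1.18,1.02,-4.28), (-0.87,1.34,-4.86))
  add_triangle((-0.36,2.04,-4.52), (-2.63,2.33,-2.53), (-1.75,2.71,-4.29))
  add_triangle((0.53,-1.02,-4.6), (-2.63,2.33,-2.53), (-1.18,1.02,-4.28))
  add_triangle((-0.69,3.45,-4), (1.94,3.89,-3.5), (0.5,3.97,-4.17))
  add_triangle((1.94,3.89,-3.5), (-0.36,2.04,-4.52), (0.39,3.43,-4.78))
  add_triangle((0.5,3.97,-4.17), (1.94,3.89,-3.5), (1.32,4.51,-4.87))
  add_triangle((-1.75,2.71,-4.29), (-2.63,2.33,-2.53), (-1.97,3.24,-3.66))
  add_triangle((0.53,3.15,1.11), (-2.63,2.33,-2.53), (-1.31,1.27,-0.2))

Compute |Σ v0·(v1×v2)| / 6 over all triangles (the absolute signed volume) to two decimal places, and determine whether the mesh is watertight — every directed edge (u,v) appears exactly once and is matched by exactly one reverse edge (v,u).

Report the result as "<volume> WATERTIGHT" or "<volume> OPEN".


77.43 OPEN

Per-triangle v0·(v1×v2)/6:
  t1: -2.7604
  t2: +2.0140
  t3: +0.5894
  t4: +2.4190
  t5: +0.7120
  t6: +0.9610
  t7: +8.9405
  t8: +5.0685
  t9: +1.9605
  t10: +2.6850
  t11: +0.2078
  t12: -0.4654
  t13: +4.1884
  t14: +0.3251
  t15: +0.8654
  t16: +3.0652
  t17: +0.0102
  t18: +4.8340
  t19: +1.8981
  t20: +0.7026
  t21: +2.5408
  t22: +0.9397
  t23: +1.0594
  t24: +0.4303
  t25: +0.8952
  t26: +0.5325
  t27: +2.2606
  t28: +1.3110
  t29: +9.9894
  t30: +5.9098
  t31: +1.1906
  t32: +2.9768
  t33: +1.2213
  t34: +2.5799
  t35: +0.4794
  t36: +0.2905
  t37: +0.1551
  t38: +0.7019
  t39: +0.0750
  t40: +0.7858
  t41: +0.4190
  t42: +0.8107
  t43: +1.6533
Σ = +77.4291 → |volume| = 77.43

Directed edges: 129 total; 3 unmatched, e.g. (1.94,3.89,-3.5)→(-0.53,3.5,-3.22) → open.


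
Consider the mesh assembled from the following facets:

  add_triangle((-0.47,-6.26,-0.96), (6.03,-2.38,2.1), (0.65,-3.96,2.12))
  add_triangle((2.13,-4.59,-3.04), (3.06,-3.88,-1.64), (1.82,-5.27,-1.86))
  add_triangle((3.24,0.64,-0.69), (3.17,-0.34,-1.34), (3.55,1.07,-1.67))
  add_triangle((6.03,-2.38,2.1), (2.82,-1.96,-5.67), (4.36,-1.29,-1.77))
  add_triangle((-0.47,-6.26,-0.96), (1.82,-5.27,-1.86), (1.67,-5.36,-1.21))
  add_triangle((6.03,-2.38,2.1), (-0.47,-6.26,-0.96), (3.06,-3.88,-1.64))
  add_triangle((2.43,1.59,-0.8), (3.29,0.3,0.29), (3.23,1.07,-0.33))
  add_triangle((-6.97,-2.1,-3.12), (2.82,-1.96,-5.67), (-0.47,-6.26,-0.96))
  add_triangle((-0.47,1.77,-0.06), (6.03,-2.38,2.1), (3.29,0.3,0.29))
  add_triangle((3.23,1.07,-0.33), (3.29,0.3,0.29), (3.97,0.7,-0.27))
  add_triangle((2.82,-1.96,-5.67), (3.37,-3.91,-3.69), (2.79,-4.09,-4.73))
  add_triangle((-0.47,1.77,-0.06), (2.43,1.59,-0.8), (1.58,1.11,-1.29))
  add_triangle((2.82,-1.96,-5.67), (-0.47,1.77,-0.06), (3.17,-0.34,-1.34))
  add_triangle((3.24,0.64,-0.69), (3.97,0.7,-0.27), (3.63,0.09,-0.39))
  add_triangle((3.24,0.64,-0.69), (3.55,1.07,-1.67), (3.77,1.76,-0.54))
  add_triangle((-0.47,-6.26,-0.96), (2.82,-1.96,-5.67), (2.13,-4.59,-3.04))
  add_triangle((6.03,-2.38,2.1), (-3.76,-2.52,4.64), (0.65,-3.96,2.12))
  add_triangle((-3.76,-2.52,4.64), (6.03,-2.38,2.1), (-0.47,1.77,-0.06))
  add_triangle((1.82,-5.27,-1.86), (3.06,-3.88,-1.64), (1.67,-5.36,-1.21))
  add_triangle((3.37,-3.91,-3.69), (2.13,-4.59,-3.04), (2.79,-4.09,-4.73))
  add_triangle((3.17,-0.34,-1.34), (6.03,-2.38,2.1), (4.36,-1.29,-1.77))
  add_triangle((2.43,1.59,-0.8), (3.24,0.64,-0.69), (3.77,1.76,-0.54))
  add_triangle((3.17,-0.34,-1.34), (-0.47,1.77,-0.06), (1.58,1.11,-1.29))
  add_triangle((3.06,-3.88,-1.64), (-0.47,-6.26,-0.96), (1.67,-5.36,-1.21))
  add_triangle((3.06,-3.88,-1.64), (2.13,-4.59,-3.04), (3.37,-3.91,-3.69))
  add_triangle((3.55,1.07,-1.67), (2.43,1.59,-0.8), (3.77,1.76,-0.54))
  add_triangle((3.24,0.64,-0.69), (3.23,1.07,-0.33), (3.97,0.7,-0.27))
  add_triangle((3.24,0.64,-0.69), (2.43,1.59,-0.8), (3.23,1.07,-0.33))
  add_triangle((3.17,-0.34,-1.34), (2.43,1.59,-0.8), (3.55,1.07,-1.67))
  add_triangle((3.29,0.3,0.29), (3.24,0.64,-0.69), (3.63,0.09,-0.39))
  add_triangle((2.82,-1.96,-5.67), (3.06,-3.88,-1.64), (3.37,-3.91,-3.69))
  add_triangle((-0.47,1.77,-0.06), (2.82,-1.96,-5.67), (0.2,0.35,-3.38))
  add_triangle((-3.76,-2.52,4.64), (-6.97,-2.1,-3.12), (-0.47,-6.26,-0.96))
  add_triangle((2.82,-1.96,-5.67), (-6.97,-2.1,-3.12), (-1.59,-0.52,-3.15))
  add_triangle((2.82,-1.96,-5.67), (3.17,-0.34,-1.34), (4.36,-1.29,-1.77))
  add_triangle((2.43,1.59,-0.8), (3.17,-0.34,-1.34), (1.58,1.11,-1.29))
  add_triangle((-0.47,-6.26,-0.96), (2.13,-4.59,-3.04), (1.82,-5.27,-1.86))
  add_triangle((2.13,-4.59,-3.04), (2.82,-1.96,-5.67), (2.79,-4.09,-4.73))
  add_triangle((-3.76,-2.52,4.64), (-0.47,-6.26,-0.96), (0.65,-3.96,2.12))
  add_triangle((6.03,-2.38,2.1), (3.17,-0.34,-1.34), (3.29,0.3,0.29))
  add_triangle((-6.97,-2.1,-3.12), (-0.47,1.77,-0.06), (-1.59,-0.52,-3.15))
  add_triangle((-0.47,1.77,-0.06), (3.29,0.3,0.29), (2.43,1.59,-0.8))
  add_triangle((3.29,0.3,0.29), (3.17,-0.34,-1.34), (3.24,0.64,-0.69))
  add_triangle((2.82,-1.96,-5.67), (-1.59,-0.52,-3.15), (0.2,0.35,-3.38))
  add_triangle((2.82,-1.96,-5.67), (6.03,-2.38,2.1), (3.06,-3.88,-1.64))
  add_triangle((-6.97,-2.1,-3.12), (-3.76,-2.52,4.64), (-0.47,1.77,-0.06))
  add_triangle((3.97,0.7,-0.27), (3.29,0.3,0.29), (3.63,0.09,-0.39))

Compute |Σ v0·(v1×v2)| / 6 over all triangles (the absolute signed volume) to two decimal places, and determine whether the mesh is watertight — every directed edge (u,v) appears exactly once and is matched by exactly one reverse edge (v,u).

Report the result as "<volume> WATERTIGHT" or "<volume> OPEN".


Per-triangle v0·(v1×v2)/6:
  t1: +15.2303
  t2: +2.0158
  t3: +0.6093
  t4: +5.6796
  t5: +1.3773
  t6: +15.3880
  t7: +0.0300
  t8: +46.8251
  t9: +1.5293
  t10: +0.1497
  t11: +2.4713
  t12: +0.6411
  t13: +4.2948
  t14: +0.1774
  t15: +0.5535
  t16: +6.6311
  t17: +14.5236
  t18: +9.8912
  t19: +0.9870
  t20: +1.6543
  t21: +1.9530
  t22: -0.3124
  t23: -0.3903
  t24: -0.9028
  t25: +2.1666
  t26: +0.4993
  t27: +0.1505
  t28: +0.2804
  t29: -0.3397
  t30: -0.2631
  t31: +0.7823
  t32: +1.7891
  t33: +46.1496
  t34: +7.6284
  t35: +2.0095
  t36: +0.7618
  t37: +2.6847
  t38: +0.0294
  t39: +15.1286
  t40: +3.1427
  t41: +5.4074
  t42: +0.9942
  t43: +0.6425
  t44: +3.7332
  t45: +15.5618
  t46: +14.2837
  t47: +0.2135
Σ = +254.4435 → |volume| = 254.44

Directed edges: 141 total; 3 unmatched, e.g. (0.2,0.35,-3.38)→(-0.47,1.77,-0.06) → open.

254.44 OPEN


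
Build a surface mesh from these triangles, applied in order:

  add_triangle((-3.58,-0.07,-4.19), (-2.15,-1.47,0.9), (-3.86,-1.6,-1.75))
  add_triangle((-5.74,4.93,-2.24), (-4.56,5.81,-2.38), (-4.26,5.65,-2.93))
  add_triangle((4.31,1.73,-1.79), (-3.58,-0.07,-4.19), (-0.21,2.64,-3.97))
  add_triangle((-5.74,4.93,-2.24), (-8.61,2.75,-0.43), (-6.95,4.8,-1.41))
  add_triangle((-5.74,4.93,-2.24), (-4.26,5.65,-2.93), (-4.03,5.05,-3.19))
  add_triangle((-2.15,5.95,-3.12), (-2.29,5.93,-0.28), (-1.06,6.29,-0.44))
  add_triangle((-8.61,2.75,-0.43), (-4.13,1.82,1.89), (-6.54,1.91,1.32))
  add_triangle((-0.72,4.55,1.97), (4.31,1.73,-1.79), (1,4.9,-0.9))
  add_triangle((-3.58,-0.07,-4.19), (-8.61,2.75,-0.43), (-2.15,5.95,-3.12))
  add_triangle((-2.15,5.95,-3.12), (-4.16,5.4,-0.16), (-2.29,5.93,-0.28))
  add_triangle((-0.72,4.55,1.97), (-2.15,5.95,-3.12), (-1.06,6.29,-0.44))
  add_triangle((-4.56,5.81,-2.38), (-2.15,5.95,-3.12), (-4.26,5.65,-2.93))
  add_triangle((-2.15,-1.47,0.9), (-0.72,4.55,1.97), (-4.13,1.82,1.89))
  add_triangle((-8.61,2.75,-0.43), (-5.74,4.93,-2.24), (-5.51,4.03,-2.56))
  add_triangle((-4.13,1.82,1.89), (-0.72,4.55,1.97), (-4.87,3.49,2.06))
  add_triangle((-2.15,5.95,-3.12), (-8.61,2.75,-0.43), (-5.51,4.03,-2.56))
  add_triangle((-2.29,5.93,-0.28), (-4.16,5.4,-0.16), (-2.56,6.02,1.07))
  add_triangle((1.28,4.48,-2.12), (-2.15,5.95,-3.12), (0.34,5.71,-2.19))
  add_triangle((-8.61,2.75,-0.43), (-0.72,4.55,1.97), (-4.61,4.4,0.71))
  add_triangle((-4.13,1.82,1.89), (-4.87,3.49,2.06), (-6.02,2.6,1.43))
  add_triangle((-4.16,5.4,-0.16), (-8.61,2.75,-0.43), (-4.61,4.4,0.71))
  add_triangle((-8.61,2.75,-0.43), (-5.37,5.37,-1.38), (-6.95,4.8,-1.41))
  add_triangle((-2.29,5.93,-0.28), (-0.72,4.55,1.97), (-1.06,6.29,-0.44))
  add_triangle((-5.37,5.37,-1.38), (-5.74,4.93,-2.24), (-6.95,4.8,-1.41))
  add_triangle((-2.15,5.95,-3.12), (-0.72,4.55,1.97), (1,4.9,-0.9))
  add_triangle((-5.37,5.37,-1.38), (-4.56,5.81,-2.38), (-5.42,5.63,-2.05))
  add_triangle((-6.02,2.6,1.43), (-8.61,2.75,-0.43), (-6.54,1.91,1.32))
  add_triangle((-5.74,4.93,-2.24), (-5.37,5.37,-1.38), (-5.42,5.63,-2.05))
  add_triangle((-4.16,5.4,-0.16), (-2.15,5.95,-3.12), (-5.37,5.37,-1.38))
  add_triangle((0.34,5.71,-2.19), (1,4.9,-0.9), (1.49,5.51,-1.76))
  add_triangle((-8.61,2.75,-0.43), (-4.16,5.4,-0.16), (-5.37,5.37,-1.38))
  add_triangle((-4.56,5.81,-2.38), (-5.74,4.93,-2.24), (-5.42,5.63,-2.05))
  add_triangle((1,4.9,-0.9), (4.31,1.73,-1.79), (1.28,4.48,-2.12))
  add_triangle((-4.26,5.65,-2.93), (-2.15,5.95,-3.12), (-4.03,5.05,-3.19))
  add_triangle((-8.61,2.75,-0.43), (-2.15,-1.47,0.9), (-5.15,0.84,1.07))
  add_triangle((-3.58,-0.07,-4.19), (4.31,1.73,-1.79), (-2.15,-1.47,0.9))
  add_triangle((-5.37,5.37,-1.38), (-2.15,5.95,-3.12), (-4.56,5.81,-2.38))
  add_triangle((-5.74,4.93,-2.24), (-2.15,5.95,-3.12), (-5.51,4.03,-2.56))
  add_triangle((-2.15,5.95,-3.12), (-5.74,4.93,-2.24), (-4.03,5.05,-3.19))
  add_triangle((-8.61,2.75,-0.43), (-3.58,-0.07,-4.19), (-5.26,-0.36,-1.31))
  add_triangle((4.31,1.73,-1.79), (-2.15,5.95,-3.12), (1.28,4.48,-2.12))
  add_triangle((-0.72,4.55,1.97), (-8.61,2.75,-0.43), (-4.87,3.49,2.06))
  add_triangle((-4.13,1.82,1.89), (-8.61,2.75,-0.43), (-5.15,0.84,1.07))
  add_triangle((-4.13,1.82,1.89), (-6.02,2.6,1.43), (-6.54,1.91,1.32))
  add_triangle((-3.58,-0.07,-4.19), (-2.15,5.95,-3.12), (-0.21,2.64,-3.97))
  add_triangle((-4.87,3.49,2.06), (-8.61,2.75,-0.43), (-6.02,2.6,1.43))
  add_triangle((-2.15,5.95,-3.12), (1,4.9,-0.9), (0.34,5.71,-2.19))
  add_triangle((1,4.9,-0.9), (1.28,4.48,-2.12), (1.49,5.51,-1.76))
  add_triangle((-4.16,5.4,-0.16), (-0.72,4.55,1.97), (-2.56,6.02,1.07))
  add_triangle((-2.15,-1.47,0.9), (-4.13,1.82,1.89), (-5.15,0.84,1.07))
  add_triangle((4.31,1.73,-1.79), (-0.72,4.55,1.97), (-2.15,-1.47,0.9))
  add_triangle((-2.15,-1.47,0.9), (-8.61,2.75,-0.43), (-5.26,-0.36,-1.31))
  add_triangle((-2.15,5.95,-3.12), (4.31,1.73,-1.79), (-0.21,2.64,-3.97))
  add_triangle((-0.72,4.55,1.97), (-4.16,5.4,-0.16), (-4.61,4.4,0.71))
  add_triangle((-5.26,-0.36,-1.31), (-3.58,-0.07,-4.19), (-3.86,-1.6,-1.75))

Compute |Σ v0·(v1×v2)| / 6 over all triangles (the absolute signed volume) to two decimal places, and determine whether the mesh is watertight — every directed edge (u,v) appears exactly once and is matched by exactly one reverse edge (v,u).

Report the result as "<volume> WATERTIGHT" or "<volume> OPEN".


194.26 OPEN

Per-triangle v0·(v1×v2)/6:
  t1: -0.7495
  t2: +1.1523
  t3: +7.1253
  t4: +2.5091
  t5: +1.1543
  t6: +3.8205
  t7: -1.7216
  t8: +7.0845
  t9: +35.5418
  t10: +5.8075
  t11: -2.6197
  t12: +1.3867
  t13: +2.4854
  t14: +3.7898
  t15: +2.0089
  t16: -7.4428
  t17: +2.7548
  t18: +1.7655
  t19: +2.5985
  t20: +1.2318
  t21: +5.2925
  t22: +1.4580
  t23: +3.1028
  t24: +1.7445
  t25: +10.4379
  t26: +0.5081
  t27: +2.0444
  t28: +0.6202
  t29: +5.9411
  t30: +0.8448
  t31: +6.7461
  t32: +0.6780
  t33: +3.7520
  t34: +1.2637
  t35: +2.9440
  t36: +2.4683
  t37: +1.2366
  t38: +3.1414
  t39: -2.8822
  t40: +9.9189
  t41: +3.6595
  t42: +8.7095
  t43: +3.3752
  t44: +0.8256
  t45: +12.3626
  t46: +2.5661
  t47: +1.7692
  t48: -0.1638
  t49: +0.8065
  t50: +2.0587
  t51: +0.7532
  t52: +6.1903
  t53: +12.0029
  t54: +4.4183
  t55: +3.9837
Σ = +194.2615 → |volume| = 194.26

Directed edges: 165 total; 9 unmatched, e.g. (-2.15,-1.47,0.9)→(-3.86,-1.6,-1.75) → open.
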